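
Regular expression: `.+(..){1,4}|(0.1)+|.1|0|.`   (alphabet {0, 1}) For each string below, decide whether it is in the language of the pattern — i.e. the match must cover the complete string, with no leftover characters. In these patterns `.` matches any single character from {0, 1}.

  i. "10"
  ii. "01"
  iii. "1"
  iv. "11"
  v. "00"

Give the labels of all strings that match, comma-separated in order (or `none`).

ii, iii, iv

i. "10" → no match
ii. "01" → match
iii. "1" → match
iv. "11" → match
v. "00" → no match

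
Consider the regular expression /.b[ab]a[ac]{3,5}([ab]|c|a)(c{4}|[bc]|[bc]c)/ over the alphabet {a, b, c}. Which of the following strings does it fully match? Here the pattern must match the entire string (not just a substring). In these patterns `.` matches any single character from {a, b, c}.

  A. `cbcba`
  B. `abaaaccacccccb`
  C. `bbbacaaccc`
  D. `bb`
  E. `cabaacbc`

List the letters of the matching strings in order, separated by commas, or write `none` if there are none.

A. `cbcba` → no match
B → no match
C. `bbbacaaccc` → match
D. `bb` → no match
E. `cabaacbc` → no match

C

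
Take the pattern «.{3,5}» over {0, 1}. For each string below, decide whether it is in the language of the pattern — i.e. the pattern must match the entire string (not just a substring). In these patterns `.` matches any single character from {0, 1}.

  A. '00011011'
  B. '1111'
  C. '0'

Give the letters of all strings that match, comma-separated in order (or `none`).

B

A. '00011011' → no match
B. '1111' → match
C. '0' → no match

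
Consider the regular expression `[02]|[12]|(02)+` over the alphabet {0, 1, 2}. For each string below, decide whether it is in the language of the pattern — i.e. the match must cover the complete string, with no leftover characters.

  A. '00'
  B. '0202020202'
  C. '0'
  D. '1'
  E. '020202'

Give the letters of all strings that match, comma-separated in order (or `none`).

B, C, D, E

A. '00' → no match
B. '0202020202' → match
C. '0' → match
D. '1' → match
E. '020202' → match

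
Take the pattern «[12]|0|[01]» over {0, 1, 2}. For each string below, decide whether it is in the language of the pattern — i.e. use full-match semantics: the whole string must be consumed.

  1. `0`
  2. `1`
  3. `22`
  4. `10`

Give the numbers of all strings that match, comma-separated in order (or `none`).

1, 2

1 → match
2 → match
3 → no match
4 → no match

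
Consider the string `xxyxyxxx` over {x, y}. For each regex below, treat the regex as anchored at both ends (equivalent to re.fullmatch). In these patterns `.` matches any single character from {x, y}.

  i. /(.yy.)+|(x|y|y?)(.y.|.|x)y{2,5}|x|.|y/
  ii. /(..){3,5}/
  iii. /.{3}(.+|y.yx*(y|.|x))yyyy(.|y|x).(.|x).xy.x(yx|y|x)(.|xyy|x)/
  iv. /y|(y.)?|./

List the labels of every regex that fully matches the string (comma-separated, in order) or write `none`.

i → no match
ii → match
iii → no match
iv → no match

ii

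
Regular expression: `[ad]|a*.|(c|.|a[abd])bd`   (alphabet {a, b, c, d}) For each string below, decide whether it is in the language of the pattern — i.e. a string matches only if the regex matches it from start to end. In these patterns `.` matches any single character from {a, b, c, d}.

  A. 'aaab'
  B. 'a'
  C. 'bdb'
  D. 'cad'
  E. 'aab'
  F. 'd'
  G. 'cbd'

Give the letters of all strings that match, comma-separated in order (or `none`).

A, B, E, F, G

A → match
B → match
C → no match
D → no match
E → match
F → match
G → match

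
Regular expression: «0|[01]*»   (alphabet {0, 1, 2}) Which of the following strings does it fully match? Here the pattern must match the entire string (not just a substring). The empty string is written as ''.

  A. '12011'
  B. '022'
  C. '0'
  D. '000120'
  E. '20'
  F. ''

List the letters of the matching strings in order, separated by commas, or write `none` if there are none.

C, F

A → no match
B → no match
C → match
D → no match
E → no match
F → match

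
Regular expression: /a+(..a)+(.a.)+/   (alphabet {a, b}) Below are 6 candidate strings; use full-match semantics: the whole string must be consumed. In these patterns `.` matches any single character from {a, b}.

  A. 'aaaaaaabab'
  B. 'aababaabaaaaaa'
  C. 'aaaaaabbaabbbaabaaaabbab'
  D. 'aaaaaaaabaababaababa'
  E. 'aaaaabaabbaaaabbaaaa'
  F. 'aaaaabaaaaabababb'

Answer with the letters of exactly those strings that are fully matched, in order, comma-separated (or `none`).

A, E

A → match
B → no match
C → no match
D → no match
E → match
F → no match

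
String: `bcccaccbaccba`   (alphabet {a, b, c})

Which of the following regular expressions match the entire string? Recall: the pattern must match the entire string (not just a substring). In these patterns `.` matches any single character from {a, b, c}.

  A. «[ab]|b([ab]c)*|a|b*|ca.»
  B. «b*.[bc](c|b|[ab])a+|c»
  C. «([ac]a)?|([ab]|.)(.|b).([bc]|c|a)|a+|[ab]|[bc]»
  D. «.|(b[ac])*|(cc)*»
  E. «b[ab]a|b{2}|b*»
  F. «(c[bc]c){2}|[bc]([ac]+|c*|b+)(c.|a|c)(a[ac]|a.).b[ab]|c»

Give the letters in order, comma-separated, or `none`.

A → no match
B → no match
C → no match
D → no match
E → no match
F → match

F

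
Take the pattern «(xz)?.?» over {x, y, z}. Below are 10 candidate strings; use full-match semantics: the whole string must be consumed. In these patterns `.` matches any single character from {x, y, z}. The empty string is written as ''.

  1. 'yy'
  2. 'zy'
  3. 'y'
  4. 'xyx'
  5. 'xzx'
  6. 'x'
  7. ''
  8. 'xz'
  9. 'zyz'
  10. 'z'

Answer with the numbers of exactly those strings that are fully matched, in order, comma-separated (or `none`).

1. 'yy' → no match
2. 'zy' → no match
3. 'y' → match
4. 'xyx' → no match
5. 'xzx' → match
6. 'x' → match
7. '' → match
8. 'xz' → match
9. 'zyz' → no match
10. 'z' → match

3, 5, 6, 7, 8, 10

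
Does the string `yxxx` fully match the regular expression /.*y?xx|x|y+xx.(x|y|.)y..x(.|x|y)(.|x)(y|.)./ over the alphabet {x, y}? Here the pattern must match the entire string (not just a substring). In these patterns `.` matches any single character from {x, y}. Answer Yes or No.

Yes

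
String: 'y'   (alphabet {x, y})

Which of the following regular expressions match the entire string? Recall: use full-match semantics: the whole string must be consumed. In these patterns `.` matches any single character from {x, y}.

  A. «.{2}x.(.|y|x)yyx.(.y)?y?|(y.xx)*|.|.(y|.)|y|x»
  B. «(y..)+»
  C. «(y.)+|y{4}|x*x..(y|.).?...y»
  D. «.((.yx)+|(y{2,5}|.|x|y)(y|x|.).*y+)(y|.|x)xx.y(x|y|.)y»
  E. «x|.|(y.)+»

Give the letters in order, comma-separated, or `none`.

A → match
B → no match
C → no match
D → no match
E → match

A, E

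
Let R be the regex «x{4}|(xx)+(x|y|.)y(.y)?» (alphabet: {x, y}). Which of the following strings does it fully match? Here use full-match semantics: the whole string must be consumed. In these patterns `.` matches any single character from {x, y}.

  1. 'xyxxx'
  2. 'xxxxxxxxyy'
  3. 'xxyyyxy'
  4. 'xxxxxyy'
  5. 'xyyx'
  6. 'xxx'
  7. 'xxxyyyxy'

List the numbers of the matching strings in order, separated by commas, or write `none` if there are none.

2

1 → no match
2 → match
3 → no match
4 → no match
5 → no match
6 → no match
7 → no match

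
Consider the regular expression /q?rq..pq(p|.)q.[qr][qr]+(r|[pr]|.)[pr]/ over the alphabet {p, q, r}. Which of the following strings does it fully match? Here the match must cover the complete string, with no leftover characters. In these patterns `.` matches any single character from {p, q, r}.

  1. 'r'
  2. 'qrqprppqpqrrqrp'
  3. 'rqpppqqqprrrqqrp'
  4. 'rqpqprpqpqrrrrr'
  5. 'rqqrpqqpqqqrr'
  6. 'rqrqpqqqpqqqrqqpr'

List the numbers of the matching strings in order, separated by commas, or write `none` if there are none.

1 → no match
2 → no match
3 → match
4 → no match
5 → no match
6 → match

3, 6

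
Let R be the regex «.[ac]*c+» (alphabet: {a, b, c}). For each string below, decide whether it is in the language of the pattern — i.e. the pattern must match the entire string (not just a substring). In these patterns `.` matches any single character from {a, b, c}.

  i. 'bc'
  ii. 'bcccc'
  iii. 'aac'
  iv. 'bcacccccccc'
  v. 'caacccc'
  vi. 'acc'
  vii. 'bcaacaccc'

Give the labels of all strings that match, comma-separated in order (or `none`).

i, ii, iii, iv, v, vi, vii

i → match
ii → match
iii → match
iv → match
v → match
vi → match
vii → match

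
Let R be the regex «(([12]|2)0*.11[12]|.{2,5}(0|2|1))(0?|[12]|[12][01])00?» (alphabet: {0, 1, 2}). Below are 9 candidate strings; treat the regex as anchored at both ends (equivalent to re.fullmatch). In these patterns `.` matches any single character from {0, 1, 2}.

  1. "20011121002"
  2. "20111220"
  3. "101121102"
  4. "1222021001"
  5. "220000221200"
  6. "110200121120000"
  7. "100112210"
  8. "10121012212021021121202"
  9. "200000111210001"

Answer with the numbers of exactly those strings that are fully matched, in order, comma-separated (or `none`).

1 → no match
2 → match
3 → no match
4 → no match
5 → no match
6 → no match
7 → match
8 → no match
9 → no match

2, 7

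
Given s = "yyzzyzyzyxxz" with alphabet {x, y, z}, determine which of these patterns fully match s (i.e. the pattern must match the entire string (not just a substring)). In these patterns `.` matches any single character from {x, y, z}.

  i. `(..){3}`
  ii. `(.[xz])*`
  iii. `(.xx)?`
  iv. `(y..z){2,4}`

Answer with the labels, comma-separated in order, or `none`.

i → no match
ii → no match
iii → no match
iv → match

iv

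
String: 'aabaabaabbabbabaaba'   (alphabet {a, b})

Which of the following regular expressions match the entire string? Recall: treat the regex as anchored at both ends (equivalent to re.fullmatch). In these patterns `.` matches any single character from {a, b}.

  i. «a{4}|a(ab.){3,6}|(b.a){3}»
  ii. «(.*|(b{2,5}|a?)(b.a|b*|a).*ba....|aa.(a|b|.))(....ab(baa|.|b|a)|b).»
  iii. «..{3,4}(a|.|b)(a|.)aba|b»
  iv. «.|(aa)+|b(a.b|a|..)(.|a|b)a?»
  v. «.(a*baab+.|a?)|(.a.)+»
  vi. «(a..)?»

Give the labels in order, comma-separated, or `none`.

i, ii

i → match
ii → match
iii → no match
iv → no match
v → no match
vi → no match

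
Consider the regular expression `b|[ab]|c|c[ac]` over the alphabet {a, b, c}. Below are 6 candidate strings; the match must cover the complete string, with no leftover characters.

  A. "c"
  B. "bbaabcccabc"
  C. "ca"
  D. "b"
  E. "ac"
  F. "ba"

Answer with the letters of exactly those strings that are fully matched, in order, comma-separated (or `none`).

A → match
B → no match
C → match
D → match
E → no match
F → no match

A, C, D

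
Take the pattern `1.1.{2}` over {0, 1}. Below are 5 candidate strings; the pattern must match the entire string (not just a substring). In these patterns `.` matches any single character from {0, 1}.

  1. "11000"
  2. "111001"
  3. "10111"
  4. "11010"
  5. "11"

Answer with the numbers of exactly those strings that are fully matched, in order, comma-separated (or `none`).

3

1 → no match
2 → no match
3 → match
4 → no match
5 → no match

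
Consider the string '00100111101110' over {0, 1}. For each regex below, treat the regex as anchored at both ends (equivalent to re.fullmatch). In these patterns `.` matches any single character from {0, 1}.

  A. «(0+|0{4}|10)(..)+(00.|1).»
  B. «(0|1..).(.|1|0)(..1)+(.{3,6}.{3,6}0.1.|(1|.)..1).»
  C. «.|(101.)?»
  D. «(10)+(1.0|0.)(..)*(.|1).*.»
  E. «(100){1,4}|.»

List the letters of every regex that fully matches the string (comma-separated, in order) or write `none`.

A, B

A → match
B → match
C → no match
D → no match — must start with '10'
E → no match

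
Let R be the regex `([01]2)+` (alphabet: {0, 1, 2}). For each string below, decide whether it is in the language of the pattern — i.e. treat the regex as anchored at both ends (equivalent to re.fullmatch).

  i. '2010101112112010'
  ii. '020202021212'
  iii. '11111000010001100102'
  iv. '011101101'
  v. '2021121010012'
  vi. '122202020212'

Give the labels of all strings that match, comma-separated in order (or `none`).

ii

i → no match — must end with '2'
ii → match
iii → no match
iv → no match — must end with '2'
v → no match
vi → no match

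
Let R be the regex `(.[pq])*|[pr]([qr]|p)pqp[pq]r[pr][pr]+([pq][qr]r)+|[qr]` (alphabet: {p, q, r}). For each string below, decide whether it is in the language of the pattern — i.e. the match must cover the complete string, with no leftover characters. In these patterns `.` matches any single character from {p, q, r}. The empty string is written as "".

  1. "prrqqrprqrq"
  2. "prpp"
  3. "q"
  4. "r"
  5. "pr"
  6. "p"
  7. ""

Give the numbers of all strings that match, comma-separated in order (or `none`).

1 → no match
2 → no match
3 → match
4 → match
5 → no match
6 → no match
7 → match

3, 4, 7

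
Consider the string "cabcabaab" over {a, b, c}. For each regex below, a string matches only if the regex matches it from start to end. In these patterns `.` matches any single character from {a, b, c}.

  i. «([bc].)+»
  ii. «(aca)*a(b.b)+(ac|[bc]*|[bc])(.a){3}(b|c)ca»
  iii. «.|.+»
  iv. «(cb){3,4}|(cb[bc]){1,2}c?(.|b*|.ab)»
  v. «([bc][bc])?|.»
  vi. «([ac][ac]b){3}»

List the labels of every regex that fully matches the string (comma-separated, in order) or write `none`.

iii, vi

i → no match
ii → no match — must end with "ca"
iii → match
iv → no match — must start with "cb"
v → no match
vi → match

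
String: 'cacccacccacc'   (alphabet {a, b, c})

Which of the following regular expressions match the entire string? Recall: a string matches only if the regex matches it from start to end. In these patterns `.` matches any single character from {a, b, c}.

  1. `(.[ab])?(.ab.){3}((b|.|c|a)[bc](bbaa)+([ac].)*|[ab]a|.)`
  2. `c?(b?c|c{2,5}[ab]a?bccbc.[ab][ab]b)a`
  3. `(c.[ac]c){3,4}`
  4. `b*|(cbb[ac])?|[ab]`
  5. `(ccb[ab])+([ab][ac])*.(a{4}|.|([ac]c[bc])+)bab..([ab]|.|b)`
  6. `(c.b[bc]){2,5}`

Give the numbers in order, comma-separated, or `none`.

3

1 → no match
2 → no match — must end with 'a'
3 → match
4 → no match
5 → no match — must start with 'ccb'
6 → no match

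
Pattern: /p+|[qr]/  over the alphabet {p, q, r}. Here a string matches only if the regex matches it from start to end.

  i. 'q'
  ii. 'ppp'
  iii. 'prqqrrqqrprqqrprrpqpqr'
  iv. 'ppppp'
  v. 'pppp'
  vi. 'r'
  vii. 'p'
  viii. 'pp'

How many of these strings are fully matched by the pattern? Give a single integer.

i → match
ii → match
iii → no match
iv → match
v → match
vi → match
vii → match
viii → match
Total matched: 7

7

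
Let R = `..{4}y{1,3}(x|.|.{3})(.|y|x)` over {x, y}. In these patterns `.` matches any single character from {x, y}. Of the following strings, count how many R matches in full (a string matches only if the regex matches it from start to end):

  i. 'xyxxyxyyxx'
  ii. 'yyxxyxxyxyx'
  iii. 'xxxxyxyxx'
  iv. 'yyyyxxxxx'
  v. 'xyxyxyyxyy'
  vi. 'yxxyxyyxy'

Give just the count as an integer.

2

i → no match
ii → no match
iii → no match
iv → no match
v → match
vi → match
Total matched: 2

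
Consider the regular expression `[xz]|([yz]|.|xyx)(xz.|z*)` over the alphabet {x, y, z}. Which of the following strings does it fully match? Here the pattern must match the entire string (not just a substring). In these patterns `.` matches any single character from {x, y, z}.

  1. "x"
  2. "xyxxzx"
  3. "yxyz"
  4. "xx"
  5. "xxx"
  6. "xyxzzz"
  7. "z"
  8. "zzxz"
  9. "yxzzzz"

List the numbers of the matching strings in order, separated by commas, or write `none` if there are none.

1, 2, 6, 7

1 → match
2 → match
3 → no match
4 → no match
5 → no match
6 → match
7 → match
8 → no match
9 → no match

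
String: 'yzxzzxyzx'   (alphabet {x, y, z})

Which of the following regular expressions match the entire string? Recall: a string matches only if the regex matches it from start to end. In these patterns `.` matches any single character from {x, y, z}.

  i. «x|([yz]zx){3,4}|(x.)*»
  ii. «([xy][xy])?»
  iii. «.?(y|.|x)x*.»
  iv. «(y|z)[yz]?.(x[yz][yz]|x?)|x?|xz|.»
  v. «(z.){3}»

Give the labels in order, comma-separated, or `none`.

i → match
ii → no match
iii → no match
iv → no match
v → no match — must start with 'z'

i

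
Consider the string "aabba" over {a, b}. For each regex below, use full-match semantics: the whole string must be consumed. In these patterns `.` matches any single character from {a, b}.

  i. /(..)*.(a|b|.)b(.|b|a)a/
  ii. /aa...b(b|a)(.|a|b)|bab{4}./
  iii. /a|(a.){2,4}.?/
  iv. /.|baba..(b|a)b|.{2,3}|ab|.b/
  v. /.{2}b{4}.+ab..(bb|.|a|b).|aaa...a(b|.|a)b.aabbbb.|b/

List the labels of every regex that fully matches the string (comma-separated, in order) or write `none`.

i

i → match
ii → no match
iii → no match
iv → no match
v → no match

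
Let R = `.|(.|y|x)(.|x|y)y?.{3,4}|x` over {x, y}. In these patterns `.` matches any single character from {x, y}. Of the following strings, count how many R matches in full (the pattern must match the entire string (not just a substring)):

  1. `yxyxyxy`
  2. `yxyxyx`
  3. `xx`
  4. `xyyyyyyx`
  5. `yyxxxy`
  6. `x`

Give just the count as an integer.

1 → match
2 → match
3 → no match
4 → no match
5 → match
6 → match
Total matched: 4

4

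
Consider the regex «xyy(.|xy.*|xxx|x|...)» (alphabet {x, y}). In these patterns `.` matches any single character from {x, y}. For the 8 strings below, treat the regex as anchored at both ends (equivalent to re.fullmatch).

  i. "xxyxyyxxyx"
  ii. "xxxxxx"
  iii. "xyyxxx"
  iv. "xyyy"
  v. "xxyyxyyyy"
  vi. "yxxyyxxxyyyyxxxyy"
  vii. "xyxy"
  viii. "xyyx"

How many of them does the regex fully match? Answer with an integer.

i → no match — must start with "xyy"
ii → no match — must start with "xyy"
iii → match
iv → match
v → no match — must start with "xyy"
vi → no match — must start with "xyy"
vii → no match — must start with "xyy"
viii → match
Total matched: 3

3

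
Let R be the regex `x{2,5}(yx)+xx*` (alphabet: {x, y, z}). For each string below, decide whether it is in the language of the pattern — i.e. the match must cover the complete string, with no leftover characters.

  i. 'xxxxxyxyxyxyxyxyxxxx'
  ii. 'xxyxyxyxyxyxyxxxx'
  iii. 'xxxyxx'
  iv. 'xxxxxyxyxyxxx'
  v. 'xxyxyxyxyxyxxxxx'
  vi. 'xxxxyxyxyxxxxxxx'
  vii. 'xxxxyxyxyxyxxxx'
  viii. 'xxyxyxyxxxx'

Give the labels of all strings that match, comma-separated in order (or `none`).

i → match
ii → match
iii → match
iv → match
v → match
vi → match
vii → match
viii → match

i, ii, iii, iv, v, vi, vii, viii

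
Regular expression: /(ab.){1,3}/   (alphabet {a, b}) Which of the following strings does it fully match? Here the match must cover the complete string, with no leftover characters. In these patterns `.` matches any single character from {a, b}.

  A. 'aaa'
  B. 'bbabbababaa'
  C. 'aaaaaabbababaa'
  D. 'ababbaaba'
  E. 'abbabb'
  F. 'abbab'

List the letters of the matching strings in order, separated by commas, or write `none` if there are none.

A. 'aaa' → no match — must start with 'ab'
B. 'bbabbababaa' → no match — must start with 'ab'
C → no match — must start with 'ab'
D. 'ababbaaba' → no match
E. 'abbabb' → match
F. 'abbab' → no match

E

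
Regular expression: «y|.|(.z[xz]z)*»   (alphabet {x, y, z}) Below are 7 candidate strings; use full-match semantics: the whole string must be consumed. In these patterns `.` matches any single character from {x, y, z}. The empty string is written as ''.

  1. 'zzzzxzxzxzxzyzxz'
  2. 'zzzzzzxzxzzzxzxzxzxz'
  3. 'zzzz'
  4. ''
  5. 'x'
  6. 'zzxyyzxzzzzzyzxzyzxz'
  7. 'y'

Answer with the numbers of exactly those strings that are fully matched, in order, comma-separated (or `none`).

1 → match
2 → match
3. 'zzzz' → match
4. '' → match
5. 'x' → match
6 → no match
7. 'y' → match

1, 2, 3, 4, 5, 7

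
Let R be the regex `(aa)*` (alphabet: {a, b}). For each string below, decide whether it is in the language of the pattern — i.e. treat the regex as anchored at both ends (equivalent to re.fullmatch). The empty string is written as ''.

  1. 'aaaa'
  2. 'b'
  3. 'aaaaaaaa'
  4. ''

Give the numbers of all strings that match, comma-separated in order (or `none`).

1 → match
2 → no match
3 → match
4 → match

1, 3, 4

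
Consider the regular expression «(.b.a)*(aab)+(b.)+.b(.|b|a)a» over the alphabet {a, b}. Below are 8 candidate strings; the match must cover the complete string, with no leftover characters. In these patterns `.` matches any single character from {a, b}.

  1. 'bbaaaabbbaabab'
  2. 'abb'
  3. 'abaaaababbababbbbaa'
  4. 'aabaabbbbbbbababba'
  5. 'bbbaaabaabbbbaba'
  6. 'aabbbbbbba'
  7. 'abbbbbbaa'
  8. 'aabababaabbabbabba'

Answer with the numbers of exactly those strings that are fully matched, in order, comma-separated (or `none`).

none

1 → no match — must end with 'a'
2 → no match — must end with 'a'
3 → no match
4 → no match
5 → no match
6 → no match
7 → no match
8 → no match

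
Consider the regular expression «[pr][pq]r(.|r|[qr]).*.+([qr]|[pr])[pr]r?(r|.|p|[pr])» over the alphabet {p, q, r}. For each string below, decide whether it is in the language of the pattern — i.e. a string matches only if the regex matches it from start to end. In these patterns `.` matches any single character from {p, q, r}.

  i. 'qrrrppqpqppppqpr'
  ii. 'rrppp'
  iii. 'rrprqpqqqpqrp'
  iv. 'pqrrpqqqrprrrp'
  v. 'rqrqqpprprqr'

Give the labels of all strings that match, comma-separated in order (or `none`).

i → no match
ii → no match
iii → no match
iv → match
v → no match

iv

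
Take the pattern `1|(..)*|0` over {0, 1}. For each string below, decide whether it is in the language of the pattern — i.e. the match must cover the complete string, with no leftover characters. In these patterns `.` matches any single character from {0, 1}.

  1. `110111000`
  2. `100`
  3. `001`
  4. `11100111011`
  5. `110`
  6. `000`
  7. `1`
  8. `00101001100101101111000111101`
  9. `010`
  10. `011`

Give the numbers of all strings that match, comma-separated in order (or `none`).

1 → no match
2 → no match
3 → no match
4 → no match
5 → no match
6 → no match
7 → match
8 → no match
9 → no match
10 → no match

7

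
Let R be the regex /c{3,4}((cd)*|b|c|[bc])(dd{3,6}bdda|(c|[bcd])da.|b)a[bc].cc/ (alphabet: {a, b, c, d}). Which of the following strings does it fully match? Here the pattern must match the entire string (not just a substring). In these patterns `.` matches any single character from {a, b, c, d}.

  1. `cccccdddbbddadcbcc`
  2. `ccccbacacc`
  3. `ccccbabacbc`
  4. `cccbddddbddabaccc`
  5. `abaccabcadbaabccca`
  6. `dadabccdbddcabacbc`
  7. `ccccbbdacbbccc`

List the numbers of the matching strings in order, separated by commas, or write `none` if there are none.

1 → no match
2 → match
3 → no match — must end with `cc`
4 → no match
5 → no match — must start with `c`
6 → no match — must start with `c`
7 → no match

2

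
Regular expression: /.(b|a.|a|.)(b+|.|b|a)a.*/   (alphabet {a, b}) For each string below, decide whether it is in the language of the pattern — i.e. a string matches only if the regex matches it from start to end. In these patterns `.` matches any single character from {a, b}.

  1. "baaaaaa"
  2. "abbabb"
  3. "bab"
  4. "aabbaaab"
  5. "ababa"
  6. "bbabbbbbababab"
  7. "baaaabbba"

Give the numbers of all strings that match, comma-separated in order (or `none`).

1 → match
2 → match
3 → no match
4 → match
5 → no match
6 → no match
7 → match

1, 2, 4, 7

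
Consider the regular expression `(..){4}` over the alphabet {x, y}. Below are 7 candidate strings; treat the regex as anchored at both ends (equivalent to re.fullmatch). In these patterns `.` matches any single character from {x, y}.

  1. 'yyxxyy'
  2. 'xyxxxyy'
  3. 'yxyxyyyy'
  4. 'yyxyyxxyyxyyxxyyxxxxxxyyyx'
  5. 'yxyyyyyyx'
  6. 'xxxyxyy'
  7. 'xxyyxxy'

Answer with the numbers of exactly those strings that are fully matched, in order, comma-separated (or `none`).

3

1 → no match
2 → no match
3 → match
4 → no match
5 → no match
6 → no match
7 → no match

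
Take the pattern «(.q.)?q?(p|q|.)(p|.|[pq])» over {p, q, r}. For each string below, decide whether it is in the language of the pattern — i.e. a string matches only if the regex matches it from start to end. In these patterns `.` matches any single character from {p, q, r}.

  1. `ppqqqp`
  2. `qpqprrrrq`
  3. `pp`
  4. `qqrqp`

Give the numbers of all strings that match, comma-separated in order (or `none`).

3, 4

1. `ppqqqp` → no match
2. `qpqprrrrq` → no match
3. `pp` → match
4. `qqrqp` → match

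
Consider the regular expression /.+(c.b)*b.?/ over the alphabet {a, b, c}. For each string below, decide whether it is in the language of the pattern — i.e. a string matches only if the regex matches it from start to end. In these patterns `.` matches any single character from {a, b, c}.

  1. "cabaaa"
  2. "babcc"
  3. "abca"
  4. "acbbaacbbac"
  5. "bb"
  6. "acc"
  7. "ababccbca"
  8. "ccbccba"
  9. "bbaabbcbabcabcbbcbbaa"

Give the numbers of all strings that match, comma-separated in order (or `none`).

5, 8

1 → no match
2 → no match
3 → no match
4 → no match
5 → match
6 → no match
7 → no match
8 → match
9 → no match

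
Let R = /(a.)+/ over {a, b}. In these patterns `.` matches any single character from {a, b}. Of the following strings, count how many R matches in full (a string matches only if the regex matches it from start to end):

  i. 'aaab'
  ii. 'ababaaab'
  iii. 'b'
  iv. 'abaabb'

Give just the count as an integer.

i → match
ii → match
iii → no match — must start with 'a'
iv → no match
Total matched: 2

2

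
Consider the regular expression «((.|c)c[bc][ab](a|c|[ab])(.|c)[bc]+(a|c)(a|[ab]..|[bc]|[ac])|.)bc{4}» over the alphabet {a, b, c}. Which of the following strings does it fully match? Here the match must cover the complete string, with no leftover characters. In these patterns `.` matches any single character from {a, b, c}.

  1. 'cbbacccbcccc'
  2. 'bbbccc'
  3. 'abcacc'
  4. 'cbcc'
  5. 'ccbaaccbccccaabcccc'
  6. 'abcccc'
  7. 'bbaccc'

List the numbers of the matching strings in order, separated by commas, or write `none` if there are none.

5, 6

1 → no match
2 → no match
3 → no match
4 → no match
5 → match
6 → match
7 → no match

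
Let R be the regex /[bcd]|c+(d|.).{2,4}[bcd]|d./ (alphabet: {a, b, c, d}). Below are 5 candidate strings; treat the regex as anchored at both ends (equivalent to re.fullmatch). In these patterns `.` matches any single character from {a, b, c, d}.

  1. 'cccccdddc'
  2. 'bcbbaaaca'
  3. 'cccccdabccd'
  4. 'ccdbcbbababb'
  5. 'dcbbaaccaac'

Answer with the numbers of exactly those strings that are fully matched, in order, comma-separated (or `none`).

1, 3

1. 'cccccdddc' → match
2. 'bcbbaaaca' → no match
3. 'cccccdabccd' → match
4. 'ccdbcbbababb' → no match
5. 'dcbbaaccaac' → no match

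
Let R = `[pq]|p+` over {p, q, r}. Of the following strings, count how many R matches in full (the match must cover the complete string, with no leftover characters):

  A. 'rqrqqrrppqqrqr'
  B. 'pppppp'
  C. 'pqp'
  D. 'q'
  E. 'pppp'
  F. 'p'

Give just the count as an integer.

A → no match
B → match
C → no match
D → match
E → match
F → match
Total matched: 4

4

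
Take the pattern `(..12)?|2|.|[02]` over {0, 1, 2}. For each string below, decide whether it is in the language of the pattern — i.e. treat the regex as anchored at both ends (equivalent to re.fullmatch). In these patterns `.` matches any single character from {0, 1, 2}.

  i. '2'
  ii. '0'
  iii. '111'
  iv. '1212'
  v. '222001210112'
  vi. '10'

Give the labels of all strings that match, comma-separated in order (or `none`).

i, ii, iv

i → match
ii → match
iii → no match
iv → match
v → no match
vi → no match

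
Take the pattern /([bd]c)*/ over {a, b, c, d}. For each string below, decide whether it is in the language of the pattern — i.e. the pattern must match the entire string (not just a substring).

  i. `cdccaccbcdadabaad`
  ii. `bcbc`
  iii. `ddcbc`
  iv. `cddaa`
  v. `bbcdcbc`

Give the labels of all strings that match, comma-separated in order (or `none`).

ii

i → no match
ii. `bcbc` → match
iii. `ddcbc` → no match
iv. `cddaa` → no match
v. `bbcdcbc` → no match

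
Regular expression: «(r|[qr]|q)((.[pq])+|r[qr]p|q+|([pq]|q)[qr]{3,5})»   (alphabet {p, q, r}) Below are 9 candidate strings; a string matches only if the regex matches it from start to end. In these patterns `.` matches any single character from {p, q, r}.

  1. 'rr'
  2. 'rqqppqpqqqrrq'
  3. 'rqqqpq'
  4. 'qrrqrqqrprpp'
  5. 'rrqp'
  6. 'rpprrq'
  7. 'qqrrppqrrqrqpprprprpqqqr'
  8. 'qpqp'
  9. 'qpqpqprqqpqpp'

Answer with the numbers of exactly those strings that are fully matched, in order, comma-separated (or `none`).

1 → no match
2 → no match
3 → no match
4 → no match
5 → match
6 → no match
7 → no match
8 → no match
9 → no match

5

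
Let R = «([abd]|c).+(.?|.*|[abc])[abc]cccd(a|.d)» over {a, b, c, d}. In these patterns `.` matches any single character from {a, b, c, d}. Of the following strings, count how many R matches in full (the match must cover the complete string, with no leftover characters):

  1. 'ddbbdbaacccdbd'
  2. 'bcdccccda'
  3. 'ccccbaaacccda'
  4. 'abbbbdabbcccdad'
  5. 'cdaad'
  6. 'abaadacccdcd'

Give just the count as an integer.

1 → match
2 → match
3 → match
4 → match
5 → no match
6 → match
Total matched: 5

5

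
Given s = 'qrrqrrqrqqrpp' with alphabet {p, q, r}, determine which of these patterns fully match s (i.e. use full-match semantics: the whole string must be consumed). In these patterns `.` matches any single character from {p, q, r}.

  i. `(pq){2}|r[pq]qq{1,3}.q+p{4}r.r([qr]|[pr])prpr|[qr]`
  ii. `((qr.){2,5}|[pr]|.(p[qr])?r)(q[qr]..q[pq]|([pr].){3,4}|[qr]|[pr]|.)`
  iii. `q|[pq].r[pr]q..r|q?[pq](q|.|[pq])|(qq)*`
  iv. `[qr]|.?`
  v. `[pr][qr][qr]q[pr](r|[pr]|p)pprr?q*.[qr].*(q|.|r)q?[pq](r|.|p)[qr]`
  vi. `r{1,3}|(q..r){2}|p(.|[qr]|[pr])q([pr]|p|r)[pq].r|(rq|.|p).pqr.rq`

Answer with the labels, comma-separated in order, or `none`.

i → no match
ii → match
iii → no match
iv → no match
v → no match
vi → no match

ii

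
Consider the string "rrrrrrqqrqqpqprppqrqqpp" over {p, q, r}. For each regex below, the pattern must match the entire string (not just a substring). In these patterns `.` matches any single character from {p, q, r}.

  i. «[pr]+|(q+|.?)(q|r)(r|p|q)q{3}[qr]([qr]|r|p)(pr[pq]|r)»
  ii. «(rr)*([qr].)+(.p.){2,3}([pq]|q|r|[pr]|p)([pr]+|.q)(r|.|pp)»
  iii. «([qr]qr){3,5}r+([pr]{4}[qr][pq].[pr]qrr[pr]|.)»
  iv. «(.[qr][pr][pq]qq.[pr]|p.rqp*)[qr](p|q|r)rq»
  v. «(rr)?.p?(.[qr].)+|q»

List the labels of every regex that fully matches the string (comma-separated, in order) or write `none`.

ii

i → no match
ii → match
iii → no match
iv → no match — must end with "rq"
v → no match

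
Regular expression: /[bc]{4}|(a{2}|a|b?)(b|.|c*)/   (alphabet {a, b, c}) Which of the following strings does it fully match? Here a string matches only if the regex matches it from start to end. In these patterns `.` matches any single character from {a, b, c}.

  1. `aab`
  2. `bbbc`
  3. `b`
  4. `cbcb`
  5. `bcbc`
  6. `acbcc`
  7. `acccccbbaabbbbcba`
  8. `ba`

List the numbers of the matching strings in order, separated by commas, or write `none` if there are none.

1, 2, 3, 4, 5, 8

1 → match
2 → match
3 → match
4 → match
5 → match
6 → no match
7 → no match
8 → match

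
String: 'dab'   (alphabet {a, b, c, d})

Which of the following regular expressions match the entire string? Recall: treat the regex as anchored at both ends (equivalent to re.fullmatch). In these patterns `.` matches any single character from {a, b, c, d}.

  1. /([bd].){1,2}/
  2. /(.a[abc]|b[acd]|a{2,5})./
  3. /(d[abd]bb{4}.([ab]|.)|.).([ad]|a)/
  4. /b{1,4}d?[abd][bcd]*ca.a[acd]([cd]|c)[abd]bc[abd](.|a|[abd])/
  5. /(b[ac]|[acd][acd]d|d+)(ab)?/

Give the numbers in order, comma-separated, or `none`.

5

1 → no match
2 → no match
3 → no match
4 → no match — must start with 'b'
5 → match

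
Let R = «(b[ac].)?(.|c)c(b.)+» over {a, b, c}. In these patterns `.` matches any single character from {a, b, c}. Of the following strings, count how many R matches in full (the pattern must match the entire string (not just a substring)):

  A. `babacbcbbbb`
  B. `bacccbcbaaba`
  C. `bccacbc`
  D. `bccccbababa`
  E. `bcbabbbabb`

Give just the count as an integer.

A → match
B → no match
C → match
D → match
E → match
Total matched: 4

4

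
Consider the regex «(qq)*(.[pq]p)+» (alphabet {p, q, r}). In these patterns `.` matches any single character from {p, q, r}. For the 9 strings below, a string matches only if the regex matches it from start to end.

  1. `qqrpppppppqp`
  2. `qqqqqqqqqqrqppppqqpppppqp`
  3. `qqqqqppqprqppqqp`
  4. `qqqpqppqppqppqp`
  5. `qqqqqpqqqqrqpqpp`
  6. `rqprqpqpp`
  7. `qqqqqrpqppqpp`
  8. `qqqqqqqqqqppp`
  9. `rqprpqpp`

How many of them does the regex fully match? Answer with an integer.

1 → no match
2 → match
3 → no match
4 → no match
5 → no match
6 → match
7 → no match
8 → match
9 → no match
Total matched: 3

3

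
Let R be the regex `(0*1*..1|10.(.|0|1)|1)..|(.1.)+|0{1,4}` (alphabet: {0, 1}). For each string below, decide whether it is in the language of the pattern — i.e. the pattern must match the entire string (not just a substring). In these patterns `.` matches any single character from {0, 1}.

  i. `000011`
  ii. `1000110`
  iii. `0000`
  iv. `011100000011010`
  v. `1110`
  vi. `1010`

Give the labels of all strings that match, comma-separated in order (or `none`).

i. `000011` → no match
ii. `1000110` → no match
iii. `0000` → match
iv → no match
v. `1110` → no match
vi. `1010` → no match

iii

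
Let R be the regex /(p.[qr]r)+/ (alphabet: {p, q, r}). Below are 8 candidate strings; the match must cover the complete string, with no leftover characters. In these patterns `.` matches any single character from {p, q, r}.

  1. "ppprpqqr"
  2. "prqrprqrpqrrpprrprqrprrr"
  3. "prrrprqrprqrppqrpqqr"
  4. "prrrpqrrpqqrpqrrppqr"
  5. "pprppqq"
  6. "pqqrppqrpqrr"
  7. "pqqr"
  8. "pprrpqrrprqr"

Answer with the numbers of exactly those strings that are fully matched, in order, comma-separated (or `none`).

1. "ppprpqqr" → no match
2 → match
3 → match
4 → match
5. "pprppqq" → no match — must end with "r"
6. "pqqrppqrpqrr" → match
7. "pqqr" → match
8. "pprrpqrrprqr" → match

2, 3, 4, 6, 7, 8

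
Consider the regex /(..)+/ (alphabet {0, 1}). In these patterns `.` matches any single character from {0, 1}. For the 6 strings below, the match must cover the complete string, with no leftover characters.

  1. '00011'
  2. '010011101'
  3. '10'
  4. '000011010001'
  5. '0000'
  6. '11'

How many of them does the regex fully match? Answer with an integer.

4

1 → no match
2 → no match
3 → match
4 → match
5 → match
6 → match
Total matched: 4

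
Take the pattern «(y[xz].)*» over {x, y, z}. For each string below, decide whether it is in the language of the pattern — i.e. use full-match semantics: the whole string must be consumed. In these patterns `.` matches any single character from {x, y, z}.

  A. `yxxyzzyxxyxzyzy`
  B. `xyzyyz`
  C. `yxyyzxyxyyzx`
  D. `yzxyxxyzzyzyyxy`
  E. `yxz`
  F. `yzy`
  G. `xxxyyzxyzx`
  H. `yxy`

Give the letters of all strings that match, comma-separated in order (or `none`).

A → match
B → no match
C → match
D → match
E → match
F → match
G → no match
H → match

A, C, D, E, F, H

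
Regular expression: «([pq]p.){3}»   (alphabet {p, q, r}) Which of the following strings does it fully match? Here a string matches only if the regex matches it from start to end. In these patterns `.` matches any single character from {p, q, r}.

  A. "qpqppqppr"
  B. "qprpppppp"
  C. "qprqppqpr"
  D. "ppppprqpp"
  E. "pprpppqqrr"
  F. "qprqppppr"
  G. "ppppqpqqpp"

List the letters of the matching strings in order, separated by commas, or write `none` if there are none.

A → match
B → match
C → match
D → match
E → no match
F → match
G → no match

A, B, C, D, F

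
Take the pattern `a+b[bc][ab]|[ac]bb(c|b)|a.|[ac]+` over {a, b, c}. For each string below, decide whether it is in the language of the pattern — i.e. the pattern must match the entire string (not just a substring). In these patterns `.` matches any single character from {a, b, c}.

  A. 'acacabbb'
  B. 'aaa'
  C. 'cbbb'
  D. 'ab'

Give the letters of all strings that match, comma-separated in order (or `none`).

B, C, D

A → no match
B → match
C → match
D → match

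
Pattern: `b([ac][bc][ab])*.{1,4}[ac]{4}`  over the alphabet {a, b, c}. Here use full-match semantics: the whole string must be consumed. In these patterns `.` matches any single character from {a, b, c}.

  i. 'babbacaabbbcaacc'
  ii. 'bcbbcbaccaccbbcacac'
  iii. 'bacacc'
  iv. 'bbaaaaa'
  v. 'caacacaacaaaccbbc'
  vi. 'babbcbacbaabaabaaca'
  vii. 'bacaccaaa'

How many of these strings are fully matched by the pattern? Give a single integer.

i → match
ii → match
iii → match
iv → match
v → no match — must start with 'b'
vi → match
vii → match
Total matched: 6

6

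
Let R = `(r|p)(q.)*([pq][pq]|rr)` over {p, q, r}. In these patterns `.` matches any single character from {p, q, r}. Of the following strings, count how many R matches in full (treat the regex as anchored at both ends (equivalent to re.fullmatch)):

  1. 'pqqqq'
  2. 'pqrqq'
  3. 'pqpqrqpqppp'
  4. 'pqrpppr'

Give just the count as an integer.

1 → match
2 → match
3 → match
4 → no match
Total matched: 3

3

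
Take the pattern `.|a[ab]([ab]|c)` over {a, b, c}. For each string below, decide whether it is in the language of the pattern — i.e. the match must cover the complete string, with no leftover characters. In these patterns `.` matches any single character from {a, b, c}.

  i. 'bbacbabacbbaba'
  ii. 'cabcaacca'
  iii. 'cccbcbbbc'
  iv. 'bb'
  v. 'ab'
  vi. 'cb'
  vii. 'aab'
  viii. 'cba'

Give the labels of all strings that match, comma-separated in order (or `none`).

vii

i → no match
ii → no match
iii → no match
iv → no match
v → no match
vi → no match
vii → match
viii → no match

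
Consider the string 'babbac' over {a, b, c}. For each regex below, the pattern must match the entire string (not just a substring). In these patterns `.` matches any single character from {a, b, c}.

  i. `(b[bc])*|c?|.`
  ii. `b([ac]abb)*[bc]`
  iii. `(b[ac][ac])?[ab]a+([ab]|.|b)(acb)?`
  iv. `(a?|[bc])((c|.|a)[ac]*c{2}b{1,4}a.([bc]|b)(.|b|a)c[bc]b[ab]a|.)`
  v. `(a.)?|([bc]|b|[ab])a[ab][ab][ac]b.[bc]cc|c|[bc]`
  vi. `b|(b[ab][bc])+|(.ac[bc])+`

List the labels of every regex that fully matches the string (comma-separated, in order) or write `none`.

i → no match
ii → no match
iii → no match
iv → no match
v → no match
vi → match

vi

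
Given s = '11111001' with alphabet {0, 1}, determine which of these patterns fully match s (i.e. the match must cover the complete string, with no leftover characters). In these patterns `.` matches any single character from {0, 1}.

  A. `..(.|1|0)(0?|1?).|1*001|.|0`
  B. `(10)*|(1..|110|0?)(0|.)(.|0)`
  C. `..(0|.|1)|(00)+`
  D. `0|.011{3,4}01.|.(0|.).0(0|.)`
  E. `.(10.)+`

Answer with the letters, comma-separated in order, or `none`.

A → match
B → no match
C → no match
D → no match
E → no match

A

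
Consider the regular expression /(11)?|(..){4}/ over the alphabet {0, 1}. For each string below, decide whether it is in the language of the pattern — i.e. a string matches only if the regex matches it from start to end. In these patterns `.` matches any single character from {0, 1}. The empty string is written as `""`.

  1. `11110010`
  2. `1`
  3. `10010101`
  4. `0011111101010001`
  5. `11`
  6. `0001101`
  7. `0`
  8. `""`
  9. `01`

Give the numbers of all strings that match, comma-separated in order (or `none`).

1 → match
2 → no match
3 → match
4 → no match
5 → match
6 → no match
7 → no match
8 → match
9 → no match

1, 3, 5, 8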